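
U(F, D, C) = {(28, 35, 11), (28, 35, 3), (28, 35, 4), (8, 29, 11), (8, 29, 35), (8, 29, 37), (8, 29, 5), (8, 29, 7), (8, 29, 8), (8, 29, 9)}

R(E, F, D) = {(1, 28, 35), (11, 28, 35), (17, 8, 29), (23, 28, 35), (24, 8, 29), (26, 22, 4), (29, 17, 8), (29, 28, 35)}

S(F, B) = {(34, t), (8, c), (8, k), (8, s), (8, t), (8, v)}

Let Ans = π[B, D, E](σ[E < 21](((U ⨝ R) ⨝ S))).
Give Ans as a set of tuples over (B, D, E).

{(c, 29, 17), (k, 29, 17), (s, 29, 17), (t, 29, 17), (v, 29, 17)}

Joining U and R on F, D yields {(28, 35, 11, 1), (28, 35, 11, 11), (28, 35, 11, 23), (28, 35, 11, 29), (28, 35, 3, 1), (28, 35, 3, 11), (28, 35, 3, 23), (28, 35, 3, 29), (28, 35, 4, 1), (28, 35, 4, 11), (28, 35, 4, 23), (28, 35, 4, 29), (8, 29, 11, 17), (8, 29, 11, 24), (8, 29, 35, 17), (8, 29, 35, 24), (8, 29, 37, 17), (8, 29, 37, 24), (8, 29, 5, 17), (8, 29, 5, 24), (8, 29, 7, 17), (8, 29, 7, 24), (8, 29, 8, 17), (8, 29, 8, 24), (8, 29, 9, 17), (8, 29, 9, 24)}.
Joining (U ⨝ R) and S on F yields {(8, 29, 11, 17, c), (8, 29, 11, 17, k), (8, 29, 11, 17, s), (8, 29, 11, 17, t), (8, 29, 11, 17, v), (8, 29, 11, 24, c), (8, 29, 11, 24, k), (8, 29, 11, 24, s), (8, 29, 11, 24, t), (8, 29, 11, 24, v), (8, 29, 35, 17, c), (8, 29, 35, 17, k), (8, 29, 35, 17, s), (8, 29, 35, 17, t), (8, 29, 35, 17, v), (8, 29, 35, 24, c), (8, 29, 35, 24, k), (8, 29, 35, 24, s), (8, 29, 35, 24, t), (8, 29, 35, 24, v), (8, 29, 37, 17, c), (8, 29, 37, 17, k), (8, 29, 37, 17, s), (8, 29, 37, 17, t), (8, 29, 37, 17, v), (8, 29, 37, 24, c), (8, 29, 37, 24, k), (8, 29, 37, 24, s), (8, 29, 37, 24, t), (8, 29, 37, 24, v), (8, 29, 5, 17, c), (8, 29, 5, 17, k), (8, 29, 5, 17, s), (8, 29, 5, 17, t), (8, 29, 5, 17, v), (8, 29, 5, 24, c), (8, 29, 5, 24, k), (8, 29, 5, 24, s), (8, 29, 5, 24, t), (8, 29, 5, 24, v), (8, 29, 7, 17, c), (8, 29, 7, 17, k), (8, 29, 7, 17, s), (8, 29, 7, 17, t), (8, 29, 7, 17, v), (8, 29, 7, 24, c), (8, 29, 7, 24, k), (8, 29, 7, 24, s), (8, 29, 7, 24, t), (8, 29, 7, 24, v), (8, 29, 8, 17, c), (8, 29, 8, 17, k), (8, 29, 8, 17, s), (8, 29, 8, 17, t), (8, 29, 8, 17, v), (8, 29, 8, 24, c), (8, 29, 8, 24, k), (8, 29, 8, 24, s), (8, 29, 8, 24, t), (8, 29, 8, 24, v), (8, 29, 9, 17, c), (8, 29, 9, 17, k), (8, 29, 9, 17, s), (8, 29, 9, 17, t), (8, 29, 9, 17, v), (8, 29, 9, 24, c), (8, 29, 9, 24, k), (8, 29, 9, 24, s), (8, 29, 9, 24, t), (8, 29, 9, 24, v)}.
σ[E < 21]: keep tuples satisfying E < 21 → {(8, 29, 11, 17, c), (8, 29, 11, 17, k), (8, 29, 11, 17, s), (8, 29, 11, 17, t), (8, 29, 11, 17, v), (8, 29, 35, 17, c), (8, 29, 35, 17, k), (8, 29, 35, 17, s), (8, 29, 35, 17, t), (8, 29, 35, 17, v), (8, 29, 37, 17, c), (8, 29, 37, 17, k), (8, 29, 37, 17, s), (8, 29, 37, 17, t), (8, 29, 37, 17, v), (8, 29, 5, 17, c), (8, 29, 5, 17, k), (8, 29, 5, 17, s), (8, 29, 5, 17, t), (8, 29, 5, 17, v), (8, 29, 7, 17, c), (8, 29, 7, 17, k), (8, 29, 7, 17, s), (8, 29, 7, 17, t), (8, 29, 7, 17, v), (8, 29, 8, 17, c), (8, 29, 8, 17, k), (8, 29, 8, 17, s), (8, 29, 8, 17, t), (8, 29, 8, 17, v), (8, 29, 9, 17, c), (8, 29, 9, 17, k), (8, 29, 9, 17, s), (8, 29, 9, 17, t), (8, 29, 9, 17, v)}
Projecting to B, D, E (30 duplicate(s) eliminated): {(c, 29, 17), (k, 29, 17), (s, 29, 17), (t, 29, 17), (v, 29, 17)}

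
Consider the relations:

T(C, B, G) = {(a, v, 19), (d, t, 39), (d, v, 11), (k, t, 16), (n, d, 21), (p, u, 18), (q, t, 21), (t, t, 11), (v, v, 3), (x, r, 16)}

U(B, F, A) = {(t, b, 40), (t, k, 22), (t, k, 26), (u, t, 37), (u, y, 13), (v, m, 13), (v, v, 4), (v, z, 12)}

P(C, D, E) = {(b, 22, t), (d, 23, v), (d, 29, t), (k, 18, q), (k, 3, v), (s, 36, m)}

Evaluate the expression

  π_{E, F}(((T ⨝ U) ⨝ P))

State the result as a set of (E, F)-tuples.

{(q, b), (q, k), (t, b), (t, k), (t, m), (t, v), (t, z), (v, b), (v, k), (v, m), (v, v), (v, z)}

T ⋈ U (natural join on B): {(a, v, 19, m, 13), (a, v, 19, v, 4), (a, v, 19, z, 12), (d, t, 39, b, 40), (d, t, 39, k, 22), (d, t, 39, k, 26), (d, v, 11, m, 13), (d, v, 11, v, 4), (d, v, 11, z, 12), (k, t, 16, b, 40), (k, t, 16, k, 22), (k, t, 16, k, 26), (p, u, 18, t, 37), (p, u, 18, y, 13), (q, t, 21, b, 40), (q, t, 21, k, 22), (q, t, 21, k, 26), (t, t, 11, b, 40), (t, t, 11, k, 22), (t, t, 11, k, 26), (v, v, 3, m, 13), (v, v, 3, v, 4), (v, v, 3, z, 12)}
(T ⨝ U) ⋈ P (natural join on C): {(d, t, 39, b, 40, 23, v), (d, t, 39, b, 40, 29, t), (d, t, 39, k, 22, 23, v), (d, t, 39, k, 22, 29, t), (d, t, 39, k, 26, 23, v), (d, t, 39, k, 26, 29, t), (d, v, 11, m, 13, 23, v), (d, v, 11, m, 13, 29, t), (d, v, 11, v, 4, 23, v), (d, v, 11, v, 4, 29, t), (d, v, 11, z, 12, 23, v), (d, v, 11, z, 12, 29, t), (k, t, 16, b, 40, 18, q), (k, t, 16, b, 40, 3, v), (k, t, 16, k, 22, 18, q), (k, t, 16, k, 22, 3, v), (k, t, 16, k, 26, 18, q), (k, t, 16, k, 26, 3, v)}
π[E, F]: project onto (E, F) (6 duplicate(s) eliminated) → {(q, b), (q, k), (t, b), (t, k), (t, m), (t, v), (t, z), (v, b), (v, k), (v, m), (v, v), (v, z)}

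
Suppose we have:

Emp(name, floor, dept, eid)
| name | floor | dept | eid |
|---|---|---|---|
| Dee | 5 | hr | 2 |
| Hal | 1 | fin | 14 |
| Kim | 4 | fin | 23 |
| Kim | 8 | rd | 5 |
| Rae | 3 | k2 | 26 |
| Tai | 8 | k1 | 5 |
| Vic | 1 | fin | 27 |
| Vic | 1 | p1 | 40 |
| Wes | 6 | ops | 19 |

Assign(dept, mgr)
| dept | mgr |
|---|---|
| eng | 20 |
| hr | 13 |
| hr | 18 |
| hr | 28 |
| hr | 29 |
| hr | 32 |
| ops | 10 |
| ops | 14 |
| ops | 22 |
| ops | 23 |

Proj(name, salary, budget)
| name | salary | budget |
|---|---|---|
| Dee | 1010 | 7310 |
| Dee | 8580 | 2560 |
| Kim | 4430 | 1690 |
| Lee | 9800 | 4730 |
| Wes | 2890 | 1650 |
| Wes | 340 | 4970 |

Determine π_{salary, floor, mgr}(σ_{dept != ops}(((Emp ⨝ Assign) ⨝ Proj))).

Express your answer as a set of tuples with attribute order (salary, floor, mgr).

{(1010, 5, 13), (1010, 5, 18), (1010, 5, 28), (1010, 5, 29), (1010, 5, 32), (8580, 5, 13), (8580, 5, 18), (8580, 5, 28), (8580, 5, 29), (8580, 5, 32)}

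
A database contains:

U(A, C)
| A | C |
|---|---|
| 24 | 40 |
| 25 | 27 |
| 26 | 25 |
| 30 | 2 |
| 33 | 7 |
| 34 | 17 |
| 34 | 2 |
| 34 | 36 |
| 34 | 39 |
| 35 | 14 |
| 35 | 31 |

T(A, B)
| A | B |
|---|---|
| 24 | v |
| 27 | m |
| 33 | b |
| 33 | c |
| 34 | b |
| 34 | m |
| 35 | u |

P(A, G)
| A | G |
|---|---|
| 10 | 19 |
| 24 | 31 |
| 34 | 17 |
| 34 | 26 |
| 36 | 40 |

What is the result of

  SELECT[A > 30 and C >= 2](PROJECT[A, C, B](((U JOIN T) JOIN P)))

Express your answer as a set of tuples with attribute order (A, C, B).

{(34, 17, b), (34, 17, m), (34, 2, b), (34, 2, m), (34, 36, b), (34, 36, m), (34, 39, b), (34, 39, m)}

Natural join on A: {(24, 40, v), (33, 7, b), (33, 7, c), (34, 17, b), (34, 17, m), (34, 2, b), (34, 2, m), (34, 36, b), (34, 36, m), (34, 39, b), (34, 39, m), (35, 14, u), (35, 31, u)}
Natural join on A: {(24, 40, v, 31), (34, 17, b, 17), (34, 17, b, 26), (34, 17, m, 17), (34, 17, m, 26), (34, 2, b, 17), (34, 2, b, 26), (34, 2, m, 17), (34, 2, m, 26), (34, 36, b, 17), (34, 36, b, 26), (34, 36, m, 17), (34, 36, m, 26), (34, 39, b, 17), (34, 39, b, 26), (34, 39, m, 17), (34, 39, m, 26)}
Keep only column(s) A, C, B (8 duplicate(s) eliminated): {(24, 40, v), (34, 17, b), (34, 17, m), (34, 2, b), (34, 2, m), (34, 36, b), (34, 36, m), (34, 39, b), (34, 39, m)}
σ[A > 30 and C >= 2]: keep tuples satisfying A > 30 and C >= 2 → {(34, 17, b), (34, 17, m), (34, 2, b), (34, 2, m), (34, 36, b), (34, 36, m), (34, 39, b), (34, 39, m)}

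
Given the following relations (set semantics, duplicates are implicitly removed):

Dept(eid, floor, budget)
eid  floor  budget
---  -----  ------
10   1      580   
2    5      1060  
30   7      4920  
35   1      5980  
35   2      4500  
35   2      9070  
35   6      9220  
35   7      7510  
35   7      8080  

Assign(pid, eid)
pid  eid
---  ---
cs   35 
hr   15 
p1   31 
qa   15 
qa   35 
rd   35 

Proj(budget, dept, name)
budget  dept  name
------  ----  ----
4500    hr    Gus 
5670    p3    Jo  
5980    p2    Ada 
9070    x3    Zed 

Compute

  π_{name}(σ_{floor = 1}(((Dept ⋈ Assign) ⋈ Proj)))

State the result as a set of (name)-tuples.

Dept ⋈ Assign (natural join on eid): {(35, 1, 5980, cs), (35, 1, 5980, qa), (35, 1, 5980, rd), (35, 2, 4500, cs), (35, 2, 4500, qa), (35, 2, 4500, rd), (35, 2, 9070, cs), (35, 2, 9070, qa), (35, 2, 9070, rd), (35, 6, 9220, cs), (35, 6, 9220, qa), (35, 6, 9220, rd), (35, 7, 7510, cs), (35, 7, 7510, qa), (35, 7, 7510, rd), (35, 7, 8080, cs), (35, 7, 8080, qa), (35, 7, 8080, rd)}
(Dept ⋈ Assign) ⋈ Proj (natural join on budget): {(35, 1, 5980, cs, p2, Ada), (35, 1, 5980, qa, p2, Ada), (35, 1, 5980, rd, p2, Ada), (35, 2, 4500, cs, hr, Gus), (35, 2, 4500, qa, hr, Gus), (35, 2, 4500, rd, hr, Gus), (35, 2, 9070, cs, x3, Zed), (35, 2, 9070, qa, x3, Zed), (35, 2, 9070, rd, x3, Zed)}
Filtering on floor = 1 leaves {(35, 1, 5980, cs, p2, Ada), (35, 1, 5980, qa, p2, Ada), (35, 1, 5980, rd, p2, Ada)}.
Keep only column(s) name (2 duplicate(s) eliminated): {Ada}

{Ada}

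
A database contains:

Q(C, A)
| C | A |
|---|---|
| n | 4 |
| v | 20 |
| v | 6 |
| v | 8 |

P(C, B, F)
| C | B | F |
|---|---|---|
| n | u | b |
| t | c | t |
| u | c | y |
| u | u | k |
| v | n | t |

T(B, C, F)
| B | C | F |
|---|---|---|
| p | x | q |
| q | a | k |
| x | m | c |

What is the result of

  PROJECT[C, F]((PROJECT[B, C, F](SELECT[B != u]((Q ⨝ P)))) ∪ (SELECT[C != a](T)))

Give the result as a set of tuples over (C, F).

Q ⋈ P (natural join on C): {(n, 4, u, b), (v, 20, n, t), (v, 6, n, t), (v, 8, n, t)}
σ[B != u]: keep tuples satisfying B != u → {(v, 20, n, t), (v, 6, n, t), (v, 8, n, t)}
Keep only column(s) B, C, F (2 duplicate(s) eliminated): {(n, v, t)}
σ[C != a]: keep tuples satisfying C != a → {(p, x, q), (x, m, c)}
Union: {(n, v, t)} with {(p, x, q), (x, m, c)} → {(n, v, t), (p, x, q), (x, m, c)}
Keep only column(s) C, F: {(m, c), (v, t), (x, q)}

{(m, c), (v, t), (x, q)}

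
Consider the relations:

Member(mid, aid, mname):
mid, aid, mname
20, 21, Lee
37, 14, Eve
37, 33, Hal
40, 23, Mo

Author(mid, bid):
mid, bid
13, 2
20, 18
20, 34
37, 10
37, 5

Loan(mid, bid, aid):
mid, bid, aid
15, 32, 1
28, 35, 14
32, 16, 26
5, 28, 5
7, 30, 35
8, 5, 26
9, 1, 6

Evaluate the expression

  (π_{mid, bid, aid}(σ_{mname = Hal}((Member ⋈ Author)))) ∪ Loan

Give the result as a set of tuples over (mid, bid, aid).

{(15, 32, 1), (28, 35, 14), (32, 16, 26), (37, 10, 33), (37, 5, 33), (5, 28, 5), (7, 30, 35), (8, 5, 26), (9, 1, 6)}

Member ⋈ Author (natural join on mid): {(20, 21, Lee, 18), (20, 21, Lee, 34), (37, 14, Eve, 10), (37, 14, Eve, 5), (37, 33, Hal, 10), (37, 33, Hal, 5)}
Filtering on mname = Hal leaves {(37, 33, Hal, 10), (37, 33, Hal, 5)}.
π_{mid, bid, aid} gives {(37, 10, 33), (37, 5, 33)}.
Taking the union: {(15, 32, 1), (28, 35, 14), (32, 16, 26), (37, 10, 33), (37, 5, 33), (5, 28, 5), (7, 30, 35), (8, 5, 26), (9, 1, 6)}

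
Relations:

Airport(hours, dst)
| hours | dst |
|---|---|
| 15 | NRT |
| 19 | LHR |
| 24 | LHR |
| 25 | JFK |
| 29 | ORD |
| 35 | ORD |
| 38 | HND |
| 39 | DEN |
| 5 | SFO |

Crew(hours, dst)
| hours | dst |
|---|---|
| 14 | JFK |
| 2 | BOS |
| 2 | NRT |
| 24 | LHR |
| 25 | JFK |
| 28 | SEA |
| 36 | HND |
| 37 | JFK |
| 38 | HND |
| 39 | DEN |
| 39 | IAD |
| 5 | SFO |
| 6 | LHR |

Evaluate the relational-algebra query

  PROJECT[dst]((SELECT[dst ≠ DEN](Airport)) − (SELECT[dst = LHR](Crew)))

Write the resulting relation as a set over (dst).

{HND, JFK, LHR, NRT, ORD, SFO}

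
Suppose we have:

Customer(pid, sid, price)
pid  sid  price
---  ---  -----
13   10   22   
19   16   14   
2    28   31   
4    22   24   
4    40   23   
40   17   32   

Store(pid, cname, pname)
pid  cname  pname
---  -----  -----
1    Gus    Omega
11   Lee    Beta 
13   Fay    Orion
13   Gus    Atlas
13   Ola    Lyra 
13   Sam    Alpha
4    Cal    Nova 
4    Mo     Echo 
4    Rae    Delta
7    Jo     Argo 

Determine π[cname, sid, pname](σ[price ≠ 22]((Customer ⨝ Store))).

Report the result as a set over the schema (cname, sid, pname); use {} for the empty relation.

Joining Customer and Store on pid yields {(13, 10, 22, Fay, Orion), (13, 10, 22, Gus, Atlas), (13, 10, 22, Ola, Lyra), (13, 10, 22, Sam, Alpha), (4, 22, 24, Cal, Nova), (4, 22, 24, Mo, Echo), (4, 22, 24, Rae, Delta), (4, 40, 23, Cal, Nova), (4, 40, 23, Mo, Echo), (4, 40, 23, Rae, Delta)}.
Filtering on price ≠ 22 leaves {(4, 22, 24, Cal, Nova), (4, 22, 24, Mo, Echo), (4, 22, 24, Rae, Delta), (4, 40, 23, Cal, Nova), (4, 40, 23, Mo, Echo), (4, 40, 23, Rae, Delta)}.
Projecting to cname, sid, pname: {(Cal, 22, Nova), (Cal, 40, Nova), (Mo, 22, Echo), (Mo, 40, Echo), (Rae, 22, Delta), (Rae, 40, Delta)}

{(Cal, 22, Nova), (Cal, 40, Nova), (Mo, 22, Echo), (Mo, 40, Echo), (Rae, 22, Delta), (Rae, 40, Delta)}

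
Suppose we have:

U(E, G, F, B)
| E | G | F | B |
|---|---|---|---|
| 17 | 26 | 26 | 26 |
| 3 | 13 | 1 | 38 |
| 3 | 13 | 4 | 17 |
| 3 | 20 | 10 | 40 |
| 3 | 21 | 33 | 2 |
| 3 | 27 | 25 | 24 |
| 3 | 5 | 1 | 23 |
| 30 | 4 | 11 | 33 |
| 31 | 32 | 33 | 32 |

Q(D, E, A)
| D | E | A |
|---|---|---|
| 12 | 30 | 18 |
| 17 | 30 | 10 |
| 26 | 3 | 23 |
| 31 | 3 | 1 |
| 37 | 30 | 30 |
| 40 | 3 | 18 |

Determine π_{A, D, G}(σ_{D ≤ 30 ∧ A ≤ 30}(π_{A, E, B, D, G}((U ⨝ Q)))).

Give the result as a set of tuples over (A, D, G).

Joining U and Q on E yields {(3, 13, 1, 38, 26, 23), (3, 13, 1, 38, 31, 1), (3, 13, 1, 38, 40, 18), (3, 13, 4, 17, 26, 23), (3, 13, 4, 17, 31, 1), (3, 13, 4, 17, 40, 18), (3, 20, 10, 40, 26, 23), (3, 20, 10, 40, 31, 1), (3, 20, 10, 40, 40, 18), (3, 21, 33, 2, 26, 23), (3, 21, 33, 2, 31, 1), (3, 21, 33, 2, 40, 18), (3, 27, 25, 24, 26, 23), (3, 27, 25, 24, 31, 1), (3, 27, 25, 24, 40, 18), (3, 5, 1, 23, 26, 23), (3, 5, 1, 23, 31, 1), (3, 5, 1, 23, 40, 18), (30, 4, 11, 33, 12, 18), (30, 4, 11, 33, 17, 10), (30, 4, 11, 33, 37, 30)}.
π_{A, E, B, D, G} gives {(1, 3, 17, 31, 13), (1, 3, 2, 31, 21), (1, 3, 23, 31, 5), (1, 3, 24, 31, 27), (1, 3, 38, 31, 13), (1, 3, 40, 31, 20), (10, 30, 33, 17, 4), (18, 3, 17, 40, 13), (18, 3, 2, 40, 21), (18, 3, 23, 40, 5), (18, 3, 24, 40, 27), (18, 3, 38, 40, 13), (18, 3, 40, 40, 20), (18, 30, 33, 12, 4), (23, 3, 17, 26, 13), (23, 3, 2, 26, 21), (23, 3, 23, 26, 5), (23, 3, 24, 26, 27), (23, 3, 38, 26, 13), (23, 3, 40, 26, 20), (30, 30, 33, 37, 4)}.
Apply σ_{D ≤ 30 ∧ A ≤ 30}; surviving tuples: {(10, 30, 33, 17, 4), (18, 30, 33, 12, 4), (23, 3, 17, 26, 13), (23, 3, 2, 26, 21), (23, 3, 23, 26, 5), (23, 3, 24, 26, 27), (23, 3, 38, 26, 13), (23, 3, 40, 26, 20)}
π_{A, D, G} gives {(10, 17, 4), (18, 12, 4), (23, 26, 13), (23, 26, 20), (23, 26, 21), (23, 26, 27), (23, 26, 5)} (1 duplicate(s) eliminated).

{(10, 17, 4), (18, 12, 4), (23, 26, 13), (23, 26, 20), (23, 26, 21), (23, 26, 27), (23, 26, 5)}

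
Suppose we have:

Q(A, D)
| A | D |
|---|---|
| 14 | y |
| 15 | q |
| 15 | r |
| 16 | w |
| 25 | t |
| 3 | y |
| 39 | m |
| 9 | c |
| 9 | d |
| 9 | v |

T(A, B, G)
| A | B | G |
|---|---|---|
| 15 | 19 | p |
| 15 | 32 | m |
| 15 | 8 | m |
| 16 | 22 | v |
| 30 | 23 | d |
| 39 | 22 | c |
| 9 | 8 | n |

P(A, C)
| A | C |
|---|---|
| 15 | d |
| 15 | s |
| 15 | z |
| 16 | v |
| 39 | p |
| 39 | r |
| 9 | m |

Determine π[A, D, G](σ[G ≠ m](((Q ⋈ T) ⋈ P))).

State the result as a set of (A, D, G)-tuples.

{(15, q, p), (15, r, p), (16, w, v), (39, m, c), (9, c, n), (9, d, n), (9, v, n)}

Q ⋈ T (natural join on A): {(15, q, 19, p), (15, q, 32, m), (15, q, 8, m), (15, r, 19, p), (15, r, 32, m), (15, r, 8, m), (16, w, 22, v), (39, m, 22, c), (9, c, 8, n), (9, d, 8, n), (9, v, 8, n)}
(Q ⋈ T) ⋈ P (natural join on A): {(15, q, 19, p, d), (15, q, 19, p, s), (15, q, 19, p, z), (15, q, 32, m, d), (15, q, 32, m, s), (15, q, 32, m, z), (15, q, 8, m, d), (15, q, 8, m, s), (15, q, 8, m, z), (15, r, 19, p, d), (15, r, 19, p, s), (15, r, 19, p, z), (15, r, 32, m, d), (15, r, 32, m, s), (15, r, 32, m, z), (15, r, 8, m, d), (15, r, 8, m, s), (15, r, 8, m, z), (16, w, 22, v, v), (39, m, 22, c, p), (39, m, 22, c, r), (9, c, 8, n, m), (9, d, 8, n, m), (9, v, 8, n, m)}
Apply σ_{G ≠ m}; surviving tuples: {(15, q, 19, p, d), (15, q, 19, p, s), (15, q, 19, p, z), (15, r, 19, p, d), (15, r, 19, p, s), (15, r, 19, p, z), (16, w, 22, v, v), (39, m, 22, c, p), (39, m, 22, c, r), (9, c, 8, n, m), (9, d, 8, n, m), (9, v, 8, n, m)}
π_{A, D, G} gives {(15, q, p), (15, r, p), (16, w, v), (39, m, c), (9, c, n), (9, d, n), (9, v, n)} (5 duplicate(s) eliminated).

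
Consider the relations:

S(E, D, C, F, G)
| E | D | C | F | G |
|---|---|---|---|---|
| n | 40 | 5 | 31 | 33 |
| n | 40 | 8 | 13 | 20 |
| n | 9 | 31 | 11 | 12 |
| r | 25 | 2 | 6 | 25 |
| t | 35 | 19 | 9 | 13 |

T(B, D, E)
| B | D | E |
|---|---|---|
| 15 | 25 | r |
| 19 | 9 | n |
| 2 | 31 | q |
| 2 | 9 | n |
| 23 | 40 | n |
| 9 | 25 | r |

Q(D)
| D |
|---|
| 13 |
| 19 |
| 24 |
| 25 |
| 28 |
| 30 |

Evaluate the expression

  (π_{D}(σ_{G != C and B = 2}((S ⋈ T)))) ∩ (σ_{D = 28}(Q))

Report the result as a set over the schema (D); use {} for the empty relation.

{}

Joining S and T on E, D yields {(n, 40, 5, 31, 33, 23), (n, 40, 8, 13, 20, 23), (n, 9, 31, 11, 12, 19), (n, 9, 31, 11, 12, 2), (r, 25, 2, 6, 25, 15), (r, 25, 2, 6, 25, 9)}.
Filtering on G != C and B = 2 leaves {(n, 9, 31, 11, 12, 2)}.
π[D]: project onto (D) → {9}
Filtering on D = 28 leaves {28}.
Taking the intersection: {}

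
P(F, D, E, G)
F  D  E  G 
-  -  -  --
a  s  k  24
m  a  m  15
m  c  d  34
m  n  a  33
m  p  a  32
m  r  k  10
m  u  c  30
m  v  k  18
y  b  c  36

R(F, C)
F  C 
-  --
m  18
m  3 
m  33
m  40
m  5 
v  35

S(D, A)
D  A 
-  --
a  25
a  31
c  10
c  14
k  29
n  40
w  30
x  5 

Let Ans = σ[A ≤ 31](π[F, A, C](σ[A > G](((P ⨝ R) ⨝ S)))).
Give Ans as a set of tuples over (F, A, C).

Joining P and R on F yields {(m, a, m, 15, 18), (m, a, m, 15, 3), (m, a, m, 15, 33), (m, a, m, 15, 40), (m, a, m, 15, 5), (m, c, d, 34, 18), (m, c, d, 34, 3), (m, c, d, 34, 33), (m, c, d, 34, 40), (m, c, d, 34, 5), (m, n, a, 33, 18), (m, n, a, 33, 3), (m, n, a, 33, 33), (m, n, a, 33, 40), (m, n, a, 33, 5), (m, p, a, 32, 18), (m, p, a, 32, 3), (m, p, a, 32, 33), (m, p, a, 32, 40), (m, p, a, 32, 5), (m, r, k, 10, 18), (m, r, k, 10, 3), (m, r, k, 10, 33), (m, r, k, 10, 40), (m, r, k, 10, 5), (m, u, c, 30, 18), (m, u, c, 30, 3), (m, u, c, 30, 33), (m, u, c, 30, 40), (m, u, c, 30, 5), (m, v, k, 18, 18), (m, v, k, 18, 3), (m, v, k, 18, 33), (m, v, k, 18, 40), (m, v, k, 18, 5)}.
Joining (P ⨝ R) and S on D yields {(m, a, m, 15, 18, 25), (m, a, m, 15, 18, 31), (m, a, m, 15, 3, 25), (m, a, m, 15, 3, 31), (m, a, m, 15, 33, 25), (m, a, m, 15, 33, 31), (m, a, m, 15, 40, 25), (m, a, m, 15, 40, 31), (m, a, m, 15, 5, 25), (m, a, m, 15, 5, 31), (m, c, d, 34, 18, 10), (m, c, d, 34, 18, 14), (m, c, d, 34, 3, 10), (m, c, d, 34, 3, 14), (m, c, d, 34, 33, 10), (m, c, d, 34, 33, 14), (m, c, d, 34, 40, 10), (m, c, d, 34, 40, 14), (m, c, d, 34, 5, 10), (m, c, d, 34, 5, 14), (m, n, a, 33, 18, 40), (m, n, a, 33, 3, 40), (m, n, a, 33, 33, 40), (m, n, a, 33, 40, 40), (m, n, a, 33, 5, 40)}.
Apply σ_{A > G}; surviving tuples: {(m, a, m, 15, 18, 25), (m, a, m, 15, 18, 31), (m, a, m, 15, 3, 25), (m, a, m, 15, 3, 31), (m, a, m, 15, 33, 25), (m, a, m, 15, 33, 31), (m, a, m, 15, 40, 25), (m, a, m, 15, 40, 31), (m, a, m, 15, 5, 25), (m, a, m, 15, 5, 31), (m, n, a, 33, 18, 40), (m, n, a, 33, 3, 40), (m, n, a, 33, 33, 40), (m, n, a, 33, 40, 40), (m, n, a, 33, 5, 40)}
Keep only column(s) F, A, C: {(m, 25, 18), (m, 25, 3), (m, 25, 33), (m, 25, 40), (m, 25, 5), (m, 31, 18), (m, 31, 3), (m, 31, 33), (m, 31, 40), (m, 31, 5), (m, 40, 18), (m, 40, 3), (m, 40, 33), (m, 40, 40), (m, 40, 5)}
Apply σ_{A ≤ 31}; surviving tuples: {(m, 25, 18), (m, 25, 3), (m, 25, 33), (m, 25, 40), (m, 25, 5), (m, 31, 18), (m, 31, 3), (m, 31, 33), (m, 31, 40), (m, 31, 5)}

{(m, 25, 18), (m, 25, 3), (m, 25, 33), (m, 25, 40), (m, 25, 5), (m, 31, 18), (m, 31, 3), (m, 31, 33), (m, 31, 40), (m, 31, 5)}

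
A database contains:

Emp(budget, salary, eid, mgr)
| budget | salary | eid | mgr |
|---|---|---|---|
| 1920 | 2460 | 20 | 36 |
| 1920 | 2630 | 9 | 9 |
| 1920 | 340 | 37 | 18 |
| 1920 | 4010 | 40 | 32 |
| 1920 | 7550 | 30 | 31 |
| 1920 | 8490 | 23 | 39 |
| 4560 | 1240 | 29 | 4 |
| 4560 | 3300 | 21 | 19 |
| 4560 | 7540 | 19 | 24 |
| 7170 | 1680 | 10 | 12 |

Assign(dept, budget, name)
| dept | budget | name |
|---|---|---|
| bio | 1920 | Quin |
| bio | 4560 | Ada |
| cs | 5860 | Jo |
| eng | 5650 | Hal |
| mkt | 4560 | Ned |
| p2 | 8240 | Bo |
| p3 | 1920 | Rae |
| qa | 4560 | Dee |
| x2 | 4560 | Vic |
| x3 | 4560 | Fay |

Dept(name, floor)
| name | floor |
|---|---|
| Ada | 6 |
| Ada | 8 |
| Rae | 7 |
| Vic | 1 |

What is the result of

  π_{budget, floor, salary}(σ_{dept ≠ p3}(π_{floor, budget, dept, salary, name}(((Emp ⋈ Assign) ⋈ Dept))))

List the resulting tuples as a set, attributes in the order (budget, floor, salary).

{(4560, 1, 1240), (4560, 1, 3300), (4560, 1, 7540), (4560, 6, 1240), (4560, 6, 3300), (4560, 6, 7540), (4560, 8, 1240), (4560, 8, 3300), (4560, 8, 7540)}

Joining Emp and Assign on budget yields {(1920, 2460, 20, 36, bio, Quin), (1920, 2460, 20, 36, p3, Rae), (1920, 2630, 9, 9, bio, Quin), (1920, 2630, 9, 9, p3, Rae), (1920, 340, 37, 18, bio, Quin), (1920, 340, 37, 18, p3, Rae), (1920, 4010, 40, 32, bio, Quin), (1920, 4010, 40, 32, p3, Rae), (1920, 7550, 30, 31, bio, Quin), (1920, 7550, 30, 31, p3, Rae), (1920, 8490, 23, 39, bio, Quin), (1920, 8490, 23, 39, p3, Rae), (4560, 1240, 29, 4, bio, Ada), (4560, 1240, 29, 4, mkt, Ned), (4560, 1240, 29, 4, qa, Dee), (4560, 1240, 29, 4, x2, Vic), (4560, 1240, 29, 4, x3, Fay), (4560, 3300, 21, 19, bio, Ada), (4560, 3300, 21, 19, mkt, Ned), (4560, 3300, 21, 19, qa, Dee), (4560, 3300, 21, 19, x2, Vic), (4560, 3300, 21, 19, x3, Fay), (4560, 7540, 19, 24, bio, Ada), (4560, 7540, 19, 24, mkt, Ned), (4560, 7540, 19, 24, qa, Dee), (4560, 7540, 19, 24, x2, Vic), (4560, 7540, 19, 24, x3, Fay)}.
Joining (Emp ⋈ Assign) and Dept on name yields {(1920, 2460, 20, 36, p3, Rae, 7), (1920, 2630, 9, 9, p3, Rae, 7), (1920, 340, 37, 18, p3, Rae, 7), (1920, 4010, 40, 32, p3, Rae, 7), (1920, 7550, 30, 31, p3, Rae, 7), (1920, 8490, 23, 39, p3, Rae, 7), (4560, 1240, 29, 4, bio, Ada, 6), (4560, 1240, 29, 4, bio, Ada, 8), (4560, 1240, 29, 4, x2, Vic, 1), (4560, 3300, 21, 19, bio, Ada, 6), (4560, 3300, 21, 19, bio, Ada, 8), (4560, 3300, 21, 19, x2, Vic, 1), (4560, 7540, 19, 24, bio, Ada, 6), (4560, 7540, 19, 24, bio, Ada, 8), (4560, 7540, 19, 24, x2, Vic, 1)}.
π[floor, budget, dept, salary, name]: project onto (floor, budget, dept, salary, name) → {(1, 4560, x2, 1240, Vic), (1, 4560, x2, 3300, Vic), (1, 4560, x2, 7540, Vic), (6, 4560, bio, 1240, Ada), (6, 4560, bio, 3300, Ada), (6, 4560, bio, 7540, Ada), (7, 1920, p3, 2460, Rae), (7, 1920, p3, 2630, Rae), (7, 1920, p3, 340, Rae), (7, 1920, p3, 4010, Rae), (7, 1920, p3, 7550, Rae), (7, 1920, p3, 8490, Rae), (8, 4560, bio, 1240, Ada), (8, 4560, bio, 3300, Ada), (8, 4560, bio, 7540, Ada)}
Filtering on dept ≠ p3 leaves {(1, 4560, x2, 1240, Vic), (1, 4560, x2, 3300, Vic), (1, 4560, x2, 7540, Vic), (6, 4560, bio, 1240, Ada), (6, 4560, bio, 3300, Ada), (6, 4560, bio, 7540, Ada), (8, 4560, bio, 1240, Ada), (8, 4560, bio, 3300, Ada), (8, 4560, bio, 7540, Ada)}.
π[budget, floor, salary]: project onto (budget, floor, salary) → {(4560, 1, 1240), (4560, 1, 3300), (4560, 1, 7540), (4560, 6, 1240), (4560, 6, 3300), (4560, 6, 7540), (4560, 8, 1240), (4560, 8, 3300), (4560, 8, 7540)}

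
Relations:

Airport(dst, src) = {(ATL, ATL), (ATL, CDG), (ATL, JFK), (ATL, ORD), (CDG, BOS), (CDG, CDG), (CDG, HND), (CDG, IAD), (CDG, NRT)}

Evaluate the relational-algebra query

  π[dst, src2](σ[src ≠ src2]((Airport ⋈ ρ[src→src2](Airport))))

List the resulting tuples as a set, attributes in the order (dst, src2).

{(ATL, ATL), (ATL, CDG), (ATL, JFK), (ATL, ORD), (CDG, BOS), (CDG, CDG), (CDG, HND), (CDG, IAD), (CDG, NRT)}

ρ[src→src2]: schema becomes (dst, src2); tuples unchanged.
Natural join on dst: {(ATL, ATL, ATL), (ATL, ATL, CDG), (ATL, ATL, JFK), (ATL, ATL, ORD), (ATL, CDG, ATL), (ATL, CDG, CDG), (ATL, CDG, JFK), (ATL, CDG, ORD), (ATL, JFK, ATL), (ATL, JFK, CDG), (ATL, JFK, JFK), (ATL, JFK, ORD), (ATL, ORD, ATL), (ATL, ORD, CDG), (ATL, ORD, JFK), (ATL, ORD, ORD), (CDG, BOS, BOS), (CDG, BOS, CDG), (CDG, BOS, HND), (CDG, BOS, IAD), (CDG, BOS, NRT), (CDG, CDG, BOS), (CDG, CDG, CDG), (CDG, CDG, HND), (CDG, CDG, IAD), (CDG, CDG, NRT), (CDG, HND, BOS), (CDG, HND, CDG), (CDG, HND, HND), (CDG, HND, IAD), (CDG, HND, NRT), (CDG, IAD, BOS), (CDG, IAD, CDG), (CDG, IAD, HND), (CDG, IAD, IAD), (CDG, IAD, NRT), (CDG, NRT, BOS), (CDG, NRT, CDG), (CDG, NRT, HND), (CDG, NRT, IAD), (CDG, NRT, NRT)}
Apply σ_{src ≠ src2}; surviving tuples: {(ATL, ATL, CDG), (ATL, ATL, JFK), (ATL, ATL, ORD), (ATL, CDG, ATL), (ATL, CDG, JFK), (ATL, CDG, ORD), (ATL, JFK, ATL), (ATL, JFK, CDG), (ATL, JFK, ORD), (ATL, ORD, ATL), (ATL, ORD, CDG), (ATL, ORD, JFK), (CDG, BOS, CDG), (CDG, BOS, HND), (CDG, BOS, IAD), (CDG, BOS, NRT), (CDG, CDG, BOS), (CDG, CDG, HND), (CDG, CDG, IAD), (CDG, CDG, NRT), (CDG, HND, BOS), (CDG, HND, CDG), (CDG, HND, IAD), (CDG, HND, NRT), (CDG, IAD, BOS), (CDG, IAD, CDG), (CDG, IAD, HND), (CDG, IAD, NRT), (CDG, NRT, BOS), (CDG, NRT, CDG), (CDG, NRT, HND), (CDG, NRT, IAD)}
Projecting to dst, src2 (23 duplicate(s) eliminated): {(ATL, ATL), (ATL, CDG), (ATL, JFK), (ATL, ORD), (CDG, BOS), (CDG, CDG), (CDG, HND), (CDG, IAD), (CDG, NRT)}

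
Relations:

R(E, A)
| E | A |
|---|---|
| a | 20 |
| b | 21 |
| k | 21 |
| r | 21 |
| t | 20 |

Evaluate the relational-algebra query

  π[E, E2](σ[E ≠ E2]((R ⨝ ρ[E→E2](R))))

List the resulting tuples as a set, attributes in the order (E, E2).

{(a, t), (b, k), (b, r), (k, b), (k, r), (r, b), (r, k), (t, a)}

ρ[E→E2]: schema becomes (E2, A); tuples unchanged.
R ⋈ ρ[E→E2](R) (natural join on A): {(a, 20, a), (a, 20, t), (b, 21, b), (b, 21, k), (b, 21, r), (k, 21, b), (k, 21, k), (k, 21, r), (r, 21, b), (r, 21, k), (r, 21, r), (t, 20, a), (t, 20, t)}
σ[E ≠ E2]: keep tuples satisfying E ≠ E2 → {(a, 20, t), (b, 21, k), (b, 21, r), (k, 21, b), (k, 21, r), (r, 21, b), (r, 21, k), (t, 20, a)}
Keep only column(s) E, E2: {(a, t), (b, k), (b, r), (k, b), (k, r), (r, b), (r, k), (t, a)}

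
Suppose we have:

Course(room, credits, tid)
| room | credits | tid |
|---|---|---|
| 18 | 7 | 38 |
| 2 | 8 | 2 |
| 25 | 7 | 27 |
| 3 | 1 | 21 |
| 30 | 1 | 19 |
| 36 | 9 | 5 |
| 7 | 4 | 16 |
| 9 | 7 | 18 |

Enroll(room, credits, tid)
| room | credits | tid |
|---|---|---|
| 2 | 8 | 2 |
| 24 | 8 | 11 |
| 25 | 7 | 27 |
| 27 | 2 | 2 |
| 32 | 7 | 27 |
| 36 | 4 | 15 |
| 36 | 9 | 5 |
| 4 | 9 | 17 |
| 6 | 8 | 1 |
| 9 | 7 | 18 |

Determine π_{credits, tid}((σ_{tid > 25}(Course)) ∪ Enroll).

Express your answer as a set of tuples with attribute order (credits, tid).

{(2, 2), (4, 15), (7, 18), (7, 27), (7, 38), (8, 1), (8, 11), (8, 2), (9, 17), (9, 5)}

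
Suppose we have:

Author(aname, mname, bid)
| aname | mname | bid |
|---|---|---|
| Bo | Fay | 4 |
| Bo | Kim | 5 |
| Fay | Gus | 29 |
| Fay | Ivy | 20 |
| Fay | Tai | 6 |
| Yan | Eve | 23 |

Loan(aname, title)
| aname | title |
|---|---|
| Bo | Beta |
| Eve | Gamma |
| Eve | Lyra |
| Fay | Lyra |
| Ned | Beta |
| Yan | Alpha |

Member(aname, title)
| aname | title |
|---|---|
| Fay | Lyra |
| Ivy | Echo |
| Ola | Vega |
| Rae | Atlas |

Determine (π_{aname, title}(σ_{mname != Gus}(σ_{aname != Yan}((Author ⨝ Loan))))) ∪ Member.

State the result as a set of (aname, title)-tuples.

Joining Author and Loan on aname yields {(Bo, Fay, 4, Beta), (Bo, Kim, 5, Beta), (Fay, Gus, 29, Lyra), (Fay, Ivy, 20, Lyra), (Fay, Tai, 6, Lyra), (Yan, Eve, 23, Alpha)}.
Apply σ_{aname != Yan}; surviving tuples: {(Bo, Fay, 4, Beta), (Bo, Kim, 5, Beta), (Fay, Gus, 29, Lyra), (Fay, Ivy, 20, Lyra), (Fay, Tai, 6, Lyra)}
Apply σ_{mname != Gus}; surviving tuples: {(Bo, Fay, 4, Beta), (Bo, Kim, 5, Beta), (Fay, Ivy, 20, Lyra), (Fay, Tai, 6, Lyra)}
π[aname, title]: project onto (aname, title) (2 duplicate(s) eliminated) → {(Bo, Beta), (Fay, Lyra)}
Union: {(Bo, Beta), (Fay, Lyra)} with {(Fay, Lyra), (Ivy, Echo), (Ola, Vega), (Rae, Atlas)} → {(Bo, Beta), (Fay, Lyra), (Ivy, Echo), (Ola, Vega), (Rae, Atlas)}

{(Bo, Beta), (Fay, Lyra), (Ivy, Echo), (Ola, Vega), (Rae, Atlas)}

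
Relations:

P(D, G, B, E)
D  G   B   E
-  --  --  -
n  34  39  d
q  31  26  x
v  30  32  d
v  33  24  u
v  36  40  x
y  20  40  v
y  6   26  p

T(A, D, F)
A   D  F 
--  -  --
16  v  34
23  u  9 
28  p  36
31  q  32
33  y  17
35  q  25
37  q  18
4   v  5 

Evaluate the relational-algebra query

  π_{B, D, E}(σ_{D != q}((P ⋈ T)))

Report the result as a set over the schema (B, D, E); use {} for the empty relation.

Joining P and T on D yields {(q, 31, 26, x, 31, 32), (q, 31, 26, x, 35, 25), (q, 31, 26, x, 37, 18), (v, 30, 32, d, 16, 34), (v, 30, 32, d, 4, 5), (v, 33, 24, u, 16, 34), (v, 33, 24, u, 4, 5), (v, 36, 40, x, 16, 34), (v, 36, 40, x, 4, 5), (y, 20, 40, v, 33, 17), (y, 6, 26, p, 33, 17)}.
σ[D != q]: keep tuples satisfying D != q → {(v, 30, 32, d, 16, 34), (v, 30, 32, d, 4, 5), (v, 33, 24, u, 16, 34), (v, 33, 24, u, 4, 5), (v, 36, 40, x, 16, 34), (v, 36, 40, x, 4, 5), (y, 20, 40, v, 33, 17), (y, 6, 26, p, 33, 17)}
Projecting to B, D, E (3 duplicate(s) eliminated): {(24, v, u), (26, y, p), (32, v, d), (40, v, x), (40, y, v)}

{(24, v, u), (26, y, p), (32, v, d), (40, v, x), (40, y, v)}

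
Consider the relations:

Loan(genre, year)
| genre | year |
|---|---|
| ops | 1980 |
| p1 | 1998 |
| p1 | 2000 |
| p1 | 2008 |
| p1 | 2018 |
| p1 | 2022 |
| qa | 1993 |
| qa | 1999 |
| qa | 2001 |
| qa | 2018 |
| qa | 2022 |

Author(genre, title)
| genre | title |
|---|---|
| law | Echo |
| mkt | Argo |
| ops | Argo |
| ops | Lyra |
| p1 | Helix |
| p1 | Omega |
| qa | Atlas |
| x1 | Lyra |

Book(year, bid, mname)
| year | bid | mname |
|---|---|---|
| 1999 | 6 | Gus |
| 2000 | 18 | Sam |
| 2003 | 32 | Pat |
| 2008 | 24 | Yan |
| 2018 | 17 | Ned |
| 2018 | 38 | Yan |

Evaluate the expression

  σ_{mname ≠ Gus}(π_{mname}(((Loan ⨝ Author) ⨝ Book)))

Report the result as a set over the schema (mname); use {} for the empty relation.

Loan ⋈ Author (natural join on genre): {(ops, 1980, Argo), (ops, 1980, Lyra), (p1, 1998, Helix), (p1, 1998, Omega), (p1, 2000, Helix), (p1, 2000, Omega), (p1, 2008, Helix), (p1, 2008, Omega), (p1, 2018, Helix), (p1, 2018, Omega), (p1, 2022, Helix), (p1, 2022, Omega), (qa, 1993, Atlas), (qa, 1999, Atlas), (qa, 2001, Atlas), (qa, 2018, Atlas), (qa, 2022, Atlas)}
(Loan ⨝ Author) ⋈ Book (natural join on year): {(p1, 2000, Helix, 18, Sam), (p1, 2000, Omega, 18, Sam), (p1, 2008, Helix, 24, Yan), (p1, 2008, Omega, 24, Yan), (p1, 2018, Helix, 17, Ned), (p1, 2018, Helix, 38, Yan), (p1, 2018, Omega, 17, Ned), (p1, 2018, Omega, 38, Yan), (qa, 1999, Atlas, 6, Gus), (qa, 2018, Atlas, 17, Ned), (qa, 2018, Atlas, 38, Yan)}
π[mname]: project onto (mname) (7 duplicate(s) eliminated) → {Gus, Ned, Sam, Yan}
σ[mname ≠ Gus]: keep tuples satisfying mname ≠ Gus → {Ned, Sam, Yan}

{Ned, Sam, Yan}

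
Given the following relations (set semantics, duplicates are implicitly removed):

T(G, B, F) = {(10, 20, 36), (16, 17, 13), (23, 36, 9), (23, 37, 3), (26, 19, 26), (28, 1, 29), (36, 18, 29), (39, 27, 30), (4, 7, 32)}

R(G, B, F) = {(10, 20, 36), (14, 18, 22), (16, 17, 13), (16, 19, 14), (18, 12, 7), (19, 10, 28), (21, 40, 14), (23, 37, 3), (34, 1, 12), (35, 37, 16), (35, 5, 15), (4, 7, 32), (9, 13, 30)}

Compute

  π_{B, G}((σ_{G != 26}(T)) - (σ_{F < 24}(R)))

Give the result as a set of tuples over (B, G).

Filtering on G != 26 leaves {(10, 20, 36), (16, 17, 13), (23, 36, 9), (23, 37, 3), (28, 1, 29), (36, 18, 29), (39, 27, 30), (4, 7, 32)}.
Filtering on F < 24 leaves {(14, 18, 22), (16, 17, 13), (16, 19, 14), (18, 12, 7), (21, 40, 14), (23, 37, 3), (34, 1, 12), (35, 37, 16), (35, 5, 15)}.
Difference: {(10, 20, 36), (16, 17, 13), (23, 36, 9), (23, 37, 3), (28, 1, 29), (36, 18, 29), (39, 27, 30), (4, 7, 32)} with {(14, 18, 22), (16, 17, 13), (16, 19, 14), (18, 12, 7), (21, 40, 14), (23, 37, 3), (34, 1, 12), (35, 37, 16), (35, 5, 15)} → {(10, 20, 36), (23, 36, 9), (28, 1, 29), (36, 18, 29), (39, 27, 30), (4, 7, 32)}
π_{B, G} gives {(1, 28), (18, 36), (20, 10), (27, 39), (36, 23), (7, 4)}.

{(1, 28), (18, 36), (20, 10), (27, 39), (36, 23), (7, 4)}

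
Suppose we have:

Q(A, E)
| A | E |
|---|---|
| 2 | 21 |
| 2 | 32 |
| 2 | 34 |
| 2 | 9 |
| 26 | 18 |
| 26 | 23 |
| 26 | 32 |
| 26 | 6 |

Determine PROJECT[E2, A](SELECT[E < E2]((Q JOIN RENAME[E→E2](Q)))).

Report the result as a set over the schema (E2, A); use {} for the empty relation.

{(18, 26), (21, 2), (23, 26), (32, 2), (32, 26), (34, 2)}

ρ[E→E2]: schema becomes (A, E2); tuples unchanged.
Q ⋈ RENAME[E→E2](Q) (natural join on A): {(2, 21, 21), (2, 21, 32), (2, 21, 34), (2, 21, 9), (2, 32, 21), (2, 32, 32), (2, 32, 34), (2, 32, 9), (2, 34, 21), (2, 34, 32), (2, 34, 34), (2, 34, 9), (2, 9, 21), (2, 9, 32), (2, 9, 34), (2, 9, 9), (26, 18, 18), (26, 18, 23), (26, 18, 32), (26, 18, 6), (26, 23, 18), (26, 23, 23), (26, 23, 32), (26, 23, 6), (26, 32, 18), (26, 32, 23), (26, 32, 32), (26, 32, 6), (26, 6, 18), (26, 6, 23), (26, 6, 32), (26, 6, 6)}
Selection E < E2: {(2, 21, 32), (2, 21, 34), (2, 32, 34), (2, 9, 21), (2, 9, 32), (2, 9, 34), (26, 18, 23), (26, 18, 32), (26, 23, 32), (26, 6, 18), (26, 6, 23), (26, 6, 32)}
π_{E2, A} gives {(18, 26), (21, 2), (23, 26), (32, 2), (32, 26), (34, 2)} (6 duplicate(s) eliminated).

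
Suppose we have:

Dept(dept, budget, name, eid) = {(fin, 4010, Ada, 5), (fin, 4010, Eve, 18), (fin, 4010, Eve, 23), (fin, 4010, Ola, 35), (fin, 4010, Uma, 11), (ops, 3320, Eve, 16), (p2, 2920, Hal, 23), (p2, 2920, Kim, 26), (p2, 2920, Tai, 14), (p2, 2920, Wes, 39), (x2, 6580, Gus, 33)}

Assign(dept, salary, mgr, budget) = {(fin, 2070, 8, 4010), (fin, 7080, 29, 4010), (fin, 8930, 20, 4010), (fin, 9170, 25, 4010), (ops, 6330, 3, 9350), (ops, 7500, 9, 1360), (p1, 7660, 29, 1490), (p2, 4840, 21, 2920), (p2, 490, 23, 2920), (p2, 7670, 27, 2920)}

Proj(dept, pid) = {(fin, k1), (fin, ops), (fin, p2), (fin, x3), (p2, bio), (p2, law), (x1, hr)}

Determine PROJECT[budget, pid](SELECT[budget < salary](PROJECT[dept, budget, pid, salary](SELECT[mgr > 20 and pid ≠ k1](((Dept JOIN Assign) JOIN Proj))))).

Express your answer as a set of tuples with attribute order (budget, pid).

{(2920, bio), (2920, law), (4010, ops), (4010, p2), (4010, x3)}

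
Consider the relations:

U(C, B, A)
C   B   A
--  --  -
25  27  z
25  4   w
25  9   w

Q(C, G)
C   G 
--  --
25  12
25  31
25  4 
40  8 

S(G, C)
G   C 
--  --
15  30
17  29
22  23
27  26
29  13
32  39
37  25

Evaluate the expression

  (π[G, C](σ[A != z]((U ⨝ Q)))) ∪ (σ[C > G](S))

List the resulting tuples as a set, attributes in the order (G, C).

{(12, 25), (15, 30), (17, 29), (22, 23), (31, 25), (32, 39), (4, 25)}

Natural join on C: {(25, 27, z, 12), (25, 27, z, 31), (25, 27, z, 4), (25, 4, w, 12), (25, 4, w, 31), (25, 4, w, 4), (25, 9, w, 12), (25, 9, w, 31), (25, 9, w, 4)}
Apply σ_{A != z}; surviving tuples: {(25, 4, w, 12), (25, 4, w, 31), (25, 4, w, 4), (25, 9, w, 12), (25, 9, w, 31), (25, 9, w, 4)}
Keep only column(s) G, C (3 duplicate(s) eliminated): {(12, 25), (31, 25), (4, 25)}
Apply σ_{C > G}; surviving tuples: {(15, 30), (17, 29), (22, 23), (32, 39)}
Taking the union: {(12, 25), (15, 30), (17, 29), (22, 23), (31, 25), (32, 39), (4, 25)}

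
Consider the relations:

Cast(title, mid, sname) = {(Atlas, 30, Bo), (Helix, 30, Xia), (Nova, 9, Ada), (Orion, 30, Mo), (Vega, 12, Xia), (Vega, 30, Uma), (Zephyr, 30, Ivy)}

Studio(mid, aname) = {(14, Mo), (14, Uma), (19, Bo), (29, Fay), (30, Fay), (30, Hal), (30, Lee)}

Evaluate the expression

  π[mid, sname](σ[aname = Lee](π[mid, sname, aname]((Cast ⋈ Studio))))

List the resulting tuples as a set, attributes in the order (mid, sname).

Joining Cast and Studio on mid yields {(Atlas, 30, Bo, Fay), (Atlas, 30, Bo, Hal), (Atlas, 30, Bo, Lee), (Helix, 30, Xia, Fay), (Helix, 30, Xia, Hal), (Helix, 30, Xia, Lee), (Orion, 30, Mo, Fay), (Orion, 30, Mo, Hal), (Orion, 30, Mo, Lee), (Vega, 30, Uma, Fay), (Vega, 30, Uma, Hal), (Vega, 30, Uma, Lee), (Zephyr, 30, Ivy, Fay), (Zephyr, 30, Ivy, Hal), (Zephyr, 30, Ivy, Lee)}.
Keep only column(s) mid, sname, aname: {(30, Bo, Fay), (30, Bo, Hal), (30, Bo, Lee), (30, Ivy, Fay), (30, Ivy, Hal), (30, Ivy, Lee), (30, Mo, Fay), (30, Mo, Hal), (30, Mo, Lee), (30, Uma, Fay), (30, Uma, Hal), (30, Uma, Lee), (30, Xia, Fay), (30, Xia, Hal), (30, Xia, Lee)}
Selection aname = Lee: {(30, Bo, Lee), (30, Ivy, Lee), (30, Mo, Lee), (30, Uma, Lee), (30, Xia, Lee)}
Keep only column(s) mid, sname: {(30, Bo), (30, Ivy), (30, Mo), (30, Uma), (30, Xia)}

{(30, Bo), (30, Ivy), (30, Mo), (30, Uma), (30, Xia)}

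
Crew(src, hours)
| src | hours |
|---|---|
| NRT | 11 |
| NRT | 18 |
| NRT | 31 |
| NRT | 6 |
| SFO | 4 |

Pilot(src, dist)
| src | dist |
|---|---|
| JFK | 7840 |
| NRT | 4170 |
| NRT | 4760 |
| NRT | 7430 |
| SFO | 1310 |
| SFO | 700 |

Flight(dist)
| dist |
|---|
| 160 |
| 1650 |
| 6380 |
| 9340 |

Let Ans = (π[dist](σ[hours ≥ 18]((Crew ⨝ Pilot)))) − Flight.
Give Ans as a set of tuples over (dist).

Joining Crew and Pilot on src yields {(NRT, 11, 4170), (NRT, 11, 4760), (NRT, 11, 7430), (NRT, 18, 4170), (NRT, 18, 4760), (NRT, 18, 7430), (NRT, 31, 4170), (NRT, 31, 4760), (NRT, 31, 7430), (NRT, 6, 4170), (NRT, 6, 4760), (NRT, 6, 7430), (SFO, 4, 1310), (SFO, 4, 700)}.
σ[hours ≥ 18]: keep tuples satisfying hours ≥ 18 → {(NRT, 18, 4170), (NRT, 18, 4760), (NRT, 18, 7430), (NRT, 31, 4170), (NRT, 31, 4760), (NRT, 31, 7430)}
π[dist]: project onto (dist) (3 duplicate(s) eliminated) → {4170, 4760, 7430}
Set difference of the two operands is {4170, 4760, 7430}.

{4170, 4760, 7430}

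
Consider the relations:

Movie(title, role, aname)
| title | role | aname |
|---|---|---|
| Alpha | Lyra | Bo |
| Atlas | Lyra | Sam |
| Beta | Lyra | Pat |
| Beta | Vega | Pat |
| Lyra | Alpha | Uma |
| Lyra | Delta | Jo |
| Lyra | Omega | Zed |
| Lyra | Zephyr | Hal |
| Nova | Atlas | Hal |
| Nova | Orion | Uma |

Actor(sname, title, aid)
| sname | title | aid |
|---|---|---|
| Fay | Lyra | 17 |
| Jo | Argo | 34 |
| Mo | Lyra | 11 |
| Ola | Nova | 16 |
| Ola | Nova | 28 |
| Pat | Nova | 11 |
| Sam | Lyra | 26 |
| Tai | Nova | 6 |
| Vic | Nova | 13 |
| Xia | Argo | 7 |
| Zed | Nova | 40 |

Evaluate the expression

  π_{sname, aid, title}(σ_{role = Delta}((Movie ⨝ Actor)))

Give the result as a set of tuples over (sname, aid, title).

Natural join on title: {(Lyra, Alpha, Uma, Fay, 17), (Lyra, Alpha, Uma, Mo, 11), (Lyra, Alpha, Uma, Sam, 26), (Lyra, Delta, Jo, Fay, 17), (Lyra, Delta, Jo, Mo, 11), (Lyra, Delta, Jo, Sam, 26), (Lyra, Omega, Zed, Fay, 17), (Lyra, Omega, Zed, Mo, 11), (Lyra, Omega, Zed, Sam, 26), (Lyra, Zephyr, Hal, Fay, 17), (Lyra, Zephyr, Hal, Mo, 11), (Lyra, Zephyr, Hal, Sam, 26), (Nova, Atlas, Hal, Ola, 16), (Nova, Atlas, Hal, Ola, 28), (Nova, Atlas, Hal, Pat, 11), (Nova, Atlas, Hal, Tai, 6), (Nova, Atlas, Hal, Vic, 13), (Nova, Atlas, Hal, Zed, 40), (Nova, Orion, Uma, Ola, 16), (Nova, Orion, Uma, Ola, 28), (Nova, Orion, Uma, Pat, 11), (Nova, Orion, Uma, Tai, 6), (Nova, Orion, Uma, Vic, 13), (Nova, Orion, Uma, Zed, 40)}
Apply σ_{role = Delta}; surviving tuples: {(Lyra, Delta, Jo, Fay, 17), (Lyra, Delta, Jo, Mo, 11), (Lyra, Delta, Jo, Sam, 26)}
π_{sname, aid, title} gives {(Fay, 17, Lyra), (Mo, 11, Lyra), (Sam, 26, Lyra)}.

{(Fay, 17, Lyra), (Mo, 11, Lyra), (Sam, 26, Lyra)}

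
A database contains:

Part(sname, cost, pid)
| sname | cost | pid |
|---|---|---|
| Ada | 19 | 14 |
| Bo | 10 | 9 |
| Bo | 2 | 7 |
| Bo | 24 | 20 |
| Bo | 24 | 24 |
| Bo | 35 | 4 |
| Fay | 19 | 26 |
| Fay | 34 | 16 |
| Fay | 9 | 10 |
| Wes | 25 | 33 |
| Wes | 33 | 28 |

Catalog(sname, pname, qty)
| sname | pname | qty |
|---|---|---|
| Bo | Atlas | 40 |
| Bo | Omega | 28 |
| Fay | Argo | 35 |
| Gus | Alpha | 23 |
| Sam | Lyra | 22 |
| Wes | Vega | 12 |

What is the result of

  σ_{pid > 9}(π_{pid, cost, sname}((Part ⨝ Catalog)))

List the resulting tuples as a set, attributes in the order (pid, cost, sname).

{(10, 9, Fay), (16, 34, Fay), (20, 24, Bo), (24, 24, Bo), (26, 19, Fay), (28, 33, Wes), (33, 25, Wes)}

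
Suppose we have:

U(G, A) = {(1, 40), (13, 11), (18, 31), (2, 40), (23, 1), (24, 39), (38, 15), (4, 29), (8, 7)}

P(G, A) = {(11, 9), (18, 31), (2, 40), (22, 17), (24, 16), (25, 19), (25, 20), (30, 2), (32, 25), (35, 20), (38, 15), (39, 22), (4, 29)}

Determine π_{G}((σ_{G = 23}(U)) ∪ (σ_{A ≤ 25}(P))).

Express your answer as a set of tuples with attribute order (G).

{11, 22, 23, 24, 25, 30, 32, 35, 38, 39}

σ[G = 23]: keep tuples satisfying G = 23 → {(23, 1)}
σ[A ≤ 25]: keep tuples satisfying A ≤ 25 → {(11, 9), (22, 17), (24, 16), (25, 19), (25, 20), (30, 2), (32, 25), (35, 20), (38, 15), (39, 22)}
Union: {(23, 1)} with {(11, 9), (22, 17), (24, 16), (25, 19), (25, 20), (30, 2), (32, 25), (35, 20), (38, 15), (39, 22)} → {(11, 9), (22, 17), (23, 1), (24, 16), (25, 19), (25, 20), (30, 2), (32, 25), (35, 20), (38, 15), (39, 22)}
Keep only column(s) G (1 duplicate(s) eliminated): {11, 22, 23, 24, 25, 30, 32, 35, 38, 39}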